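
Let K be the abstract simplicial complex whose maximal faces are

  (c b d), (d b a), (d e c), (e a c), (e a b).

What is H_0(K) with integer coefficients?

H_0 = Z.

We work with the vertex ordering a < b < c < d < e. The simplices of K, each written with vertices in increasing order, are:

  0-simplices (5): a, b, c, d, e
  1-simplices (10): ab, ac, ad, ae, bc, bd, be, cd, ce, de
  2-simplices (5): abd, abe, ace, bcd, cde

so the chain groups are C_0 ≅ Z^5, C_1 ≅ Z^10, C_2 ≅ Z^5.

The boundary map ∂_1: C_1 → C_0 sends each edge [p,q] (with p < q) to q − p.
The 5×10 boundary matrix has rank 4 and Smith normal form diag(1,1,1,1).

∂_2: C_2 → C_1 acts by ∂[p,q,r] = [q,r] − [p,r] + [p,q]. For instance
  ∂abd = bd − ad + ab,
  ∂abe = be − ae + ab.
This gives a 10×5 integer matrix of rank 5; reducing to Smith normal form yields diagonal entries (1,1,1,1,1).

Computing H_k = (kernel of ∂_k) / (image of ∂_{k+1}):

  H_0: rank C_0 − rank ∂_1 = 5 − 4 = 1, and the invariant factors of ∂_1 are all 1, so H_0 ≅ Z.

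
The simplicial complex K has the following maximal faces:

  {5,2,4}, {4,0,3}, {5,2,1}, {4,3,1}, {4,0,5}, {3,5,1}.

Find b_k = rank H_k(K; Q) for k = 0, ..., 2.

Fix the vertex order 0 < 1 < 2 < 3 < 4 < 5 and write every simplex with vertices in increasing order. Then dim K = 2 and the simplices of K are:

  0-simplices (6): [0], [1], [2], [3], [4], [5]
  1-simplices (12): [0,3], [0,4], [0,5], [1,2], [1,3], [1,4], [1,5], [2,4], [2,5], [3,4], [3,5], [4,5]
  2-simplices (6): [0,3,4], [0,4,5], [1,2,5], [1,3,4], [1,3,5], [2,4,5]

Hence C_0 ≅ Z^6, C_1 ≅ Z^12, C_2 ≅ Z^6.

The boundary map ∂_1: C_1 → C_0 maps an edge to its endpoints' difference, ∂[p,q] = q − p.
The 6×12 boundary matrix has rank 5 and Smith normal form diag(1,1,1,1,1).

Boundary ∂_2: C_2 → C_1 maps a triangle to the signed sum of its edges. For instance
  ∂[1,3,5] = [3,5] − [1,5] + [1,3],
  ∂[0,3,4] = [3,4] − [0,4] + [0,3].
The resulting 12×6 matrix has rank 6, and its Smith normal form has invariant factors (1,1,1,1,1,1).

Reading off H_k = ker ∂_k / im ∂_{k+1}:

  H_0: rank C_0 − rank ∂_1 = 6 − 5 = 1, and the invariant factors of ∂_1 are all 1, so H_0 = Z.
  H_1: rank ker ∂_1 − rank ∂_2 = (12 − 5) − 6 = 1, and the invariant factors of ∂_2 are all 1, so H_1 = Z.
  H_2: rank ker ∂_2 − rank ∂_3 = (6 − 6) − 0 = 0, and there is no ∂_3, so H_2 = 0.

As a check, the Euler characteristic is 6 − 12 + 6 = 0, which agrees with 1 − 1 + 0 = 0.
(K is a triangulation of the cylinder S^1 x I.)

Hence the Betti numbers are b_0 = 1, b_1 = 1, b_2 = 0.

b_0 = 1, b_1 = 1, b_2 = 0.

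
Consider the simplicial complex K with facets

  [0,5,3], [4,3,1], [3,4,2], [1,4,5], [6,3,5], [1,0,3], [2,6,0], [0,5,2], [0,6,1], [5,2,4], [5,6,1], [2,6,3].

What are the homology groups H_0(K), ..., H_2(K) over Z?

We work with the vertex ordering 0 < 1 < 2 < 3 < 4 < 5 < 6. The simplices of K, each written with vertices in increasing order, are:

  0-simplices (7): [0], [1], [2], [3], [4], [5], [6]
  1-simplices (18): [0,1], [0,2], [0,3], [0,5], [0,6], [1,3], [1,4], [1,5], [1,6], [2,3], [2,4], [2,5], [2,6], [3,4], [3,5], [3,6], [4,5], [5,6]
  2-simplices (12): [0,1,3], [0,1,6], [0,2,5], [0,2,6], [0,3,5], [1,3,4], [1,4,5], [1,5,6], [2,3,4], [2,3,6], [2,4,5], [3,5,6]

Hence C_0 ≅ Z^7, C_1 ≅ Z^18, C_2 ≅ Z^12.

∂_1: C_1 → C_0 sends each edge [p,q] (with p < q) to q − p. For instance
  ∂[1,3] = [3] − [1].
The resulting 7×18 matrix has rank 6, and its Smith normal form has invariant factors (1,1,1,1,1,1).

∂_2: C_2 → C_1 acts by ∂[p,q,r] = [q,r] − [p,r] + [p,q]. For instance
  ∂[1,5,6] = [5,6] − [1,6] + [1,5],
  ∂[0,1,6] = [1,6] − [0,6] + [0,1].
As a 18×12 matrix over Z this has rank 12, with invariant factors (1,1,1,1,1,1,1,1,1,1,1,2).

Now H_k = ker ∂_k / im ∂_{k+1}, so:

  H_0: rank C_0 − rank ∂_1 = 7 − 6 = 1, and the invariant factors of ∂_1 are all 1, so H_0 = Z.
  H_1: rank ker ∂_1 − rank ∂_2 = (18 − 6) − 12 = 0, and ∂_2 has invariant factor 2 > 1, so H_1 = Z/2.
  H_2: rank ker ∂_2 − rank ∂_3 = (12 − 12) − 0 = 0, and there is no ∂_3, so H_2 = 0.

H_0 ≅ Z,  H_1 ≅ Z/2,  H_2 = 0.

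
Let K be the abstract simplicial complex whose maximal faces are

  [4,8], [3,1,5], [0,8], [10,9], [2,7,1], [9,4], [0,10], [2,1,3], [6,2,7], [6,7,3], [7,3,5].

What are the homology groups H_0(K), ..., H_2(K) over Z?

H_0 = Z^2,  H_1 = Z^2,  H_2 = 0.

Fix the vertex order 0 < 1 < 2 < 3 < 4 < 5 < 6 < 7 < 8 < 9 < 10 and write every simplex with vertices in increasing order. Then dim K = 2 and the simplices of K are:

  0-simplices (11): [0], [1], [2], [3], [4], [5], [6], [7], [8], [9], [10]
  1-simplices (17): [0,8], [0,10], [1,2], [1,3], [1,5], [1,7], [2,3], [2,6], [2,7], [3,5], [3,6], [3,7], [4,8], [4,9], [5,7], [6,7], [9,10]
  2-simplices (6): [1,2,3], [1,2,7], [1,3,5], [2,6,7], [3,5,7], [3,6,7]

so the chain groups are C_0 ≅ Z^11, C_1 ≅ Z^17, C_2 ≅ Z^6.

Boundary ∂_1: C_1 → C_0 is given by ∂[p,q] = [q] − [p]. For instance
  ∂[6,7] = [7] − [6].
As a 11×17 matrix over Z this has rank 9, with invariant factors (1,1,1,1,1,1,1,1,1).

Boundary ∂_2: C_2 → C_1 maps a triangle to the signed sum of its edges. For instance
  ∂[3,6,7] = [6,7] − [3,7] + [3,6],
  ∂[1,2,7] = [2,7] − [1,7] + [1,2].
The resulting 17×6 matrix has rank 6, and its Smith normal form has invariant factors (1,1,1,1,1,1).

Computing H_k = (kernel of ∂_k) / (image of ∂_{k+1}):

  H_0: rank C_0 − rank ∂_1 = 11 − 9 = 2, and the invariant factors of ∂_1 are all 1, so H_0 ≅ Z^2.
  H_1: rank ker ∂_1 − rank ∂_2 = (17 − 9) − 6 = 2, and the invariant factors of ∂_2 are all 1, so H_1 ≅ Z^2.
  H_2: rank ker ∂_2 − rank ∂_3 = (6 − 6) − 0 = 0, and there is no ∂_3, so H_2 ≅ 0.

As a check, the Euler characteristic is 11 − 17 + 6 = 0, which agrees with 2 − 2 + 0 = 0.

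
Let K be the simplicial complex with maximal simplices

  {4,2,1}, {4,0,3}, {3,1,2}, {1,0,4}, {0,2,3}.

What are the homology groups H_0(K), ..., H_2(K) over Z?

Order the vertices as 0 < 1 < 2 < 3 < 4. Listing each simplex with vertices in this order, K has dimension 2 with simplices:

  0-simplices (5): [0], [1], [2], [3], [4]
  1-simplices (10): [0,1], [0,2], [0,3], [0,4], [1,2], [1,3], [1,4], [2,3], [2,4], [3,4]
  2-simplices (5): [0,1,4], [0,2,3], [0,3,4], [1,2,3], [1,2,4]

giving chain groups C_0 ≅ Z^5, C_1 ≅ Z^10, C_2 ≅ Z^5.

∂_1: C_1 → C_0 maps an edge to its endpoints' difference, ∂[p,q] = q − p.
As a 5×10 matrix over Z this has rank 4, with invariant factors (1,1,1,1).

Boundary ∂_2: C_2 → C_1 acts by ∂[p,q,r] = [q,r] − [p,r] + [p,q]. For instance
  ∂[0,1,4] = [1,4] − [0,4] + [0,1],
  ∂[1,2,4] = [2,4] − [1,4] + [1,2].
As a 10×5 matrix over Z this has rank 5, with invariant factors (1,1,1,1,1).

Reading off H_k = ker ∂_k / im ∂_{k+1}:

  H_0: rank C_0 − rank ∂_1 = 5 − 4 = 1, and the invariant factors of ∂_1 are all 1, so H_0 ≅ Z.
  H_1: rank ker ∂_1 − rank ∂_2 = (10 − 4) − 5 = 1, and the invariant factors of ∂_2 are all 1, so H_1 ≅ Z.
  H_2: rank ker ∂_2 − rank ∂_3 = (5 − 5) − 0 = 0, and there is no ∂_3, so H_2 ≅ 0.

H_0 = Z,  H_1 = Z,  H_2 = 0.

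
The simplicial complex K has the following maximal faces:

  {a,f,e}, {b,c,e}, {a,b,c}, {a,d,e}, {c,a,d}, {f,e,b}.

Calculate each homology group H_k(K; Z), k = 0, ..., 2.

Fix the vertex order a < b < c < d < e < f and write every simplex with vertices in increasing order. Then dim K = 2 and the simplices of K are:

  0-simplices (6): a, b, c, d, e, f
  1-simplices (12): ab, ac, ad, ae, af, bc, be, bf, cd, ce, de, ef
  2-simplices (6): abc, acd, ade, aef, bce, bef

giving chain groups C_0 ≅ Z^6, C_1 ≅ Z^12, C_2 ≅ Z^6.

The boundary map ∂_1: C_1 → C_0 is given by ∂[p,q] = [q] − [p].
This gives a 6×12 integer matrix of rank 5; reducing to Smith normal form yields diagonal entries (1,1,1,1,1).

∂_2: C_2 → C_1 acts by ∂[p,q,r] = [q,r] − [p,r] + [p,q]. For instance
  ∂ade = de − ae + ad,
  ∂bef = ef − bf + be.
The resulting 12×6 matrix has rank 6, and its Smith normal form has invariant factors (1,1,1,1,1,1).

Now H_k = ker ∂_k / im ∂_{k+1}, so:

  H_0: rank C_0 − rank ∂_1 = 6 − 5 = 1, and the invariant factors of ∂_1 are all 1, so H_0 ≅ Z.
  H_1: rank ker ∂_1 − rank ∂_2 = (12 − 5) − 6 = 1, and the invariant factors of ∂_2 are all 1, so H_1 ≅ Z.
  H_2: rank ker ∂_2 − rank ∂_3 = (6 − 6) − 0 = 0, and there is no ∂_3, so H_2 ≅ 0.

As a check, the Euler characteristic is 6 − 12 + 6 = 0, which agrees with 1 − 1 + 0 = 0.

H_0 ≅ Z,  H_1 ≅ Z,  H_2 = 0.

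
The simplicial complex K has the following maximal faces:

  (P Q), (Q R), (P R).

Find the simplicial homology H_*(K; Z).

Fix the vertex order P < Q < R and write every simplex with vertices in increasing order. Then dim K = 1 and the simplices of K are:

  0-simplices (3): P, Q, R
  1-simplices (3): PQ, PR, QR

Hence C_0 ≅ Z^3, C_1 ≅ Z^3.

Boundary ∂_1: C_1 → C_0 is given by ∂[p,q] = [q] − [p]. For instance
  ∂PQ = Q − P.
This gives a 3×3 integer matrix of rank 2; reducing to Smith normal form yields diagonal entries (1,1).

Computing H_k = (kernel of ∂_k) / (image of ∂_{k+1}):

  H_0: rank C_0 − rank ∂_1 = 3 − 2 = 1, and the invariant factors of ∂_1 are all 1, so H_0 ≅ Z.
  H_1: rank ker ∂_1 − rank ∂_2 = (3 − 2) − 0 = 1, and there is no ∂_2, so H_1 ≅ Z.

As a check, the Euler characteristic is 3 − 3 = 0, which agrees with 1 − 1 = 0.

H_0 = Z,  H_1 = Z.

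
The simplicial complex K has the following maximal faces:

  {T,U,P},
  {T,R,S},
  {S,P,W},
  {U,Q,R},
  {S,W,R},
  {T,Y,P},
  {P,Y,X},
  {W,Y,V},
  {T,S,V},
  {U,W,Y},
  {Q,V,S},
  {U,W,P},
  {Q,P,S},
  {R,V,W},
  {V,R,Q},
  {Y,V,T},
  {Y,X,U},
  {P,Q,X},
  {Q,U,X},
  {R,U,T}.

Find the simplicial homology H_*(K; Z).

H_0 ≅ Z,  H_1 ≅ Z ⊕ Z/2Z,  H_2 = 0.

Order the vertices as P < Q < R < S < T < U < V < W < X < Y. Listing each simplex with vertices in this order, K has dimension 2 with simplices:

  0-simplices (10): P, Q, R, S, T, U, V, W, X, Y
  1-simplices (30): PQ, PS, PT, PU, PW, PX, PY, QR, QS, QU, QV, QX, RS, RT, RU, RV, RW, ST, SV, SW, TU, TV, TY, UW, UX, UY, VW, VY, WY, XY
  2-simplices (20): PQS, PQX, PSW, PTU, PTY, PUW, PXY, QRU, QRV, QSV, QUX, RST, RSW, RTU, RVW, STV, TVY, UWY, UXY, VWY

so the chain groups are C_0 ≅ Z^10, C_1 ≅ Z^30, C_2 ≅ Z^20.

The boundary map ∂_1: C_1 → C_0 is given by ∂[p,q] = [q] − [p]. For instance
  ∂WY = Y − W.
As a 10×30 matrix over Z this has rank 9, with invariant factors (1,1,1,1,1,1,1,1,1).

Boundary ∂_2: C_2 → C_1 sends each 2-simplex [p,q,r] to [q,r] − [p,r] + [p,q]. For instance
  ∂VWY = WY − VY + VW,
  ∂QRU = RU − QU + QR.
As a 30×20 matrix over Z this has rank 20, with invariant factors (1,1,1,1,1,1,1,1,1,1,1,1,1,1,1,1,1,1,1,2).

Reading off H_k = ker ∂_k / im ∂_{k+1}:

  H_0: rank C_0 − rank ∂_1 = 10 − 9 = 1, and the invariant factors of ∂_1 are all 1, so H_0 ≅ Z.
  H_1: rank ker ∂_1 − rank ∂_2 = (30 − 9) − 20 = 1, and ∂_2 has invariant factor 2 > 1, so H_1 ≅ Z ⊕ Z/2Z.
  H_2: rank ker ∂_2 − rank ∂_3 = (20 − 20) − 0 = 0, and there is no ∂_3, so H_2 ≅ 0.

(K is a triangulation of the Klein bottle.)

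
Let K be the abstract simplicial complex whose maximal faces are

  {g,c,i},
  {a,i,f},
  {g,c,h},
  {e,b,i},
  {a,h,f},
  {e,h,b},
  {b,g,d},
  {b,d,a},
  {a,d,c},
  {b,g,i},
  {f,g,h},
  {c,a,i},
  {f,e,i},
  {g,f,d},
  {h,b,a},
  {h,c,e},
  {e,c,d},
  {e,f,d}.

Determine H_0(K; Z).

We work with the vertex ordering a < b < c < d < e < f < g < h < i. The simplices of K, each written with vertices in increasing order, are:

  0-simplices (9): a, b, c, d, e, f, g, h, i
  1-simplices (27): ab, ac, ad, af, ah, ai, bd, be, bg, bh, bi, cd, ce, cg, ch, ci, de, df, dg, ef, eh, ei, fg, fh, fi, gh, gi
  2-simplices (18): abd, abh, acd, aci, afh, afi, bdg, beh, bei, bgi, cde, ceh, cgh, cgi, def, dfg, efi, fgh

so the chain groups are C_0 ≅ Z^9, C_1 ≅ Z^27, C_2 ≅ Z^18.

∂_1: C_1 → C_0 maps an edge to its endpoints' difference, ∂[p,q] = q − p.
The resulting 9×27 matrix has rank 8, and its Smith normal form has invariant factors (1,1,1,1,1,1,1,1).

∂_2: C_2 → C_1 maps a triangle to the signed sum of its edges. For instance
  ∂ceh = eh − ch + ce,
  ∂cgh = gh − ch + cg.
The resulting 27×18 matrix has rank 17, and its Smith normal form has invariant factors (1,1,1,1,1,1,1,1,1,1,1,1,1,1,1,1,1).

Reading off H_k = ker ∂_k / im ∂_{k+1}:

  H_0: rank C_0 − rank ∂_1 = 9 − 8 = 1, and the invariant factors of ∂_1 are all 1, so H_0 = Z.

(K is a triangulation of the torus T^2.)

H_0 = Z.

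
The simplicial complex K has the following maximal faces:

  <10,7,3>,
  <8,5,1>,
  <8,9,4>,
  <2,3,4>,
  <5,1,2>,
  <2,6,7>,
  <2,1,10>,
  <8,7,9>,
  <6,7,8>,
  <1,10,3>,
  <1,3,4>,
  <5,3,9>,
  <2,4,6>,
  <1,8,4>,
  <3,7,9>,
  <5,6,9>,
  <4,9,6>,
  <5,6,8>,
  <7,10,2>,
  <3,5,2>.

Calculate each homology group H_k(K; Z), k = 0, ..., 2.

K has 10 vertices, 30 edges, 20 triangles.
rank ∂_0 = 0, rank ∂_1 = 9 ⇒ b_0 = 10 − 0 − 9 = 1; all invariant factors of ∂_1 are 1 so no torsion. So H_0 ≅ Z.
rank ∂_1 = 9, rank ∂_2 = 20 ⇒ b_1 = 30 − 9 − 20 = 1; ∂_2 has invariant factor(s) [2] giving torsion. So H_1 ≅ Z × Z/2.
rank ∂_2 = 20, rank ∂_3 = 0 ⇒ b_2 = 20 − 20 − 0 = 0. So H_2 ≅ 0.

H_0 ≅ Z,  H_1 ≅ Z × Z/2,  H_2 = 0.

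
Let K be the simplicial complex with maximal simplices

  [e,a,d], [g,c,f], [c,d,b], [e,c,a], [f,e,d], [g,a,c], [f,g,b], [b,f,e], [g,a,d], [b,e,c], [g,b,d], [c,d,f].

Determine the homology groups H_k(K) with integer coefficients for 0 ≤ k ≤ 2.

Take the total order a < b < c < d < e < f < g on the vertex set. Then K (dimension 2) consists of the simplices:

  0-simplices (7): a, b, c, d, e, f, g
  1-simplices (18): ac, ad, ae, ag, bc, bd, be, bf, bg, cd, ce, cf, cg, de, df, dg, ef, fg
  2-simplices (12): ace, acg, ade, adg, bcd, bce, bdg, bef, bfg, cdf, cfg, def

giving chain groups C_0 ≅ Z^7, C_1 ≅ Z^18, C_2 ≅ Z^12.

∂_1: C_1 → C_0 maps an edge to its endpoints' difference, ∂[p,q] = q − p.
The resulting 7×18 matrix has rank 6, and its Smith normal form has invariant factors (1,1,1,1,1,1).

∂_2: C_2 → C_1 maps a triangle to the signed sum of its edges. For instance
  ∂ade = de − ae + ad,
  ∂cfg = fg − cg + cf.
The resulting 18×12 matrix has rank 12, and its Smith normal form has invariant factors (1,1,1,1,1,1,1,1,1,1,1,2).

Computing H_k = (kernel of ∂_k) / (image of ∂_{k+1}):

  H_0: rank C_0 − rank ∂_1 = 7 − 6 = 1, and the invariant factors of ∂_1 are all 1, so H_0 ≅ Z.
  H_1: rank ker ∂_1 − rank ∂_2 = (18 − 6) − 12 = 0, and ∂_2 has invariant factor 2 > 1, so H_1 ≅ Z/2.
  H_2: rank ker ∂_2 − rank ∂_3 = (12 − 12) − 0 = 0, and there is no ∂_3, so H_2 ≅ 0.

As a check, the Euler characteristic is 7 − 18 + 12 = 1, which agrees with 1 − 0 + 0 = 1.

H_0 ≅ Z,  H_1 ≅ Z/2,  H_2 = 0.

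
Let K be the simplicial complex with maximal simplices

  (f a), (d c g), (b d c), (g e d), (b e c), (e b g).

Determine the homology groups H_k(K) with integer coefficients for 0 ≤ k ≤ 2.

We work with the vertex ordering a < b < c < d < e < f < g. The simplices of K, each written with vertices in increasing order, are:

  0-simplices (7): a, b, c, d, e, f, g
  1-simplices (11): af, bc, bd, be, bg, cd, ce, cg, de, dg, eg
  2-simplices (5): bcd, bce, beg, cdg, deg

Hence C_0 ≅ Z^7, C_1 ≅ Z^11, C_2 ≅ Z^5.

The boundary map ∂_1: C_1 → C_0 sends each edge [p,q] (with p < q) to q − p.
This gives a 7×11 integer matrix of rank 5; reducing to Smith normal form yields diagonal entries (1,1,1,1,1).

The boundary map ∂_2: C_2 → C_1 maps a triangle to the signed sum of its edges. For instance
  ∂bce = ce − be + bc,
  ∂bcd = cd − bd + bc.
This gives a 11×5 integer matrix of rank 5; reducing to Smith normal form yields diagonal entries (1,1,1,1,1).

Reading off H_k = ker ∂_k / im ∂_{k+1}:

  H_0: rank C_0 − rank ∂_1 = 7 − 5 = 2, and the invariant factors of ∂_1 are all 1, so H_0 ≅ Z^2.
  H_1: rank ker ∂_1 − rank ∂_2 = (11 − 5) − 5 = 1, and the invariant factors of ∂_2 are all 1, so H_1 ≅ Z.
  H_2: rank ker ∂_2 − rank ∂_3 = (5 − 5) − 0 = 0, and there is no ∂_3, so H_2 ≅ 0.

H_0 ≅ Z^2,  H_1 ≅ Z,  H_2 = 0.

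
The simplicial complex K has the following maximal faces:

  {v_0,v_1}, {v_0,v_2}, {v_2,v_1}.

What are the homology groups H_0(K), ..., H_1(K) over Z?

K has 3 vertices, 3 edges.
rank ∂_0 = 0, rank ∂_1 = 2 ⇒ b_0 = 3 − 0 − 2 = 1; all invariant factors of ∂_1 are 1 so no torsion. So H_0 = Z.
rank ∂_1 = 2, rank ∂_2 = 0 ⇒ b_1 = 3 − 2 − 0 = 1. So H_1 = Z.

H_0 = Z,  H_1 = Z.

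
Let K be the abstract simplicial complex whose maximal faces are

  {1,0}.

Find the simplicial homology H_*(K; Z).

Order the vertices as 0 < 1. Listing each simplex with vertices in this order, K has dimension 1 with simplices:

  0-simplices (2): [0], [1]
  1-simplices (1): [0,1]

giving chain groups C_0 ≅ Z^2, C_1 ≅ Z^1.

∂_1: C_1 → C_0 maps an edge to its endpoints' difference, ∂[p,q] = q − p.
This gives a 2×1 integer matrix of rank 1; reducing to Smith normal form yields diagonal entries (1).

Now H_k = ker ∂_k / im ∂_{k+1}, so:

  H_0: rank C_0 − rank ∂_1 = 2 − 1 = 1, and the invariant factors of ∂_1 are all 1, so H_0 ≅ Z.
  H_1: rank ker ∂_1 − rank ∂_2 = (1 − 1) − 0 = 0, and there is no ∂_2, so H_1 ≅ 0.

(K is a triangulation of the 1-simplex.)

H_0 = Z,  H_1 = 0.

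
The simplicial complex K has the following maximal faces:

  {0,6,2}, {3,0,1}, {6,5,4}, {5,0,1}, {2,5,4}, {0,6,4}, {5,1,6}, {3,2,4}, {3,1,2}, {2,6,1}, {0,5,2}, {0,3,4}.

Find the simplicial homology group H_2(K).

H_2 = 0.

We work with the vertex ordering 0 < 1 < 2 < 3 < 4 < 5 < 6. The simplices of K, each written with vertices in increasing order, are:

  0-simplices (7): [0], [1], [2], [3], [4], [5], [6]
  1-simplices (18): [0,1], [0,2], [0,3], [0,4], [0,5], [0,6], [1,2], [1,3], [1,5], [1,6], [2,3], [2,4], [2,5], [2,6], [3,4], [4,5], [4,6], [5,6]
  2-simplices (12): [0,1,3], [0,1,5], [0,2,5], [0,2,6], [0,3,4], [0,4,6], [1,2,3], [1,2,6], [1,5,6], [2,3,4], [2,4,5], [4,5,6]

Hence C_0 ≅ Z^7, C_1 ≅ Z^18, C_2 ≅ Z^12.

Boundary ∂_1: C_1 → C_0 is given by ∂[p,q] = [q] − [p]. For instance
  ∂[2,6] = [6] − [2].
The 7×18 boundary matrix has rank 6 and Smith normal form diag(1,1,1,1,1,1).

Boundary ∂_2: C_2 → C_1 maps a triangle to the signed sum of its edges. For instance
  ∂[0,2,5] = [2,5] − [0,5] + [0,2],
  ∂[1,2,6] = [2,6] − [1,6] + [1,2].
The 18×12 boundary matrix has rank 12 and Smith normal form diag(1,1,1,1,1,1,1,1,1,1,1,2).

Computing H_k = (kernel of ∂_k) / (image of ∂_{k+1}):

  H_2: rank ker ∂_2 − rank ∂_3 = (12 − 12) − 0 = 0, and there is no ∂_3, so H_2 = 0.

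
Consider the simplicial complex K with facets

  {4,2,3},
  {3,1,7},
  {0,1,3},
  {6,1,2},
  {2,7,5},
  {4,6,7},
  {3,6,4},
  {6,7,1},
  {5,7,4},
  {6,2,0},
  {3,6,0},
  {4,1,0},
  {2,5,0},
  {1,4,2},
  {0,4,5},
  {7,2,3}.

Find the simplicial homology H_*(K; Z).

Fix the vertex order 0 < 1 < 2 < 3 < 4 < 5 < 6 < 7 and write every simplex with vertices in increasing order. Then dim K = 2 and the simplices of K are:

  0-simplices (8): [0], [1], [2], [3], [4], [5], [6], [7]
  1-simplices (24): (24 of them)
  2-simplices (16): [0,1,3], [0,1,4], [0,2,5], [0,2,6], [0,3,6], [0,4,5], [1,2,4], [1,2,6], [1,3,7], [1,6,7], [2,3,4], [2,3,7], [2,5,7], [3,4,6], [4,5,7], [4,6,7]

giving chain groups C_0 ≅ Z^8, C_1 ≅ Z^24, C_2 ≅ Z^16.

∂_1: C_1 → C_0 sends each edge [p,q] (with p < q) to q − p. For instance
  ∂[5,7] = [7] − [5].
The resulting 8×24 matrix has rank 7, and its Smith normal form has invariant factors (1,1,1,1,1,1,1).

The boundary map ∂_2: C_2 → C_1 sends each 2-simplex [p,q,r] to [q,r] − [p,r] + [p,q]. For instance
  ∂[3,4,6] = [4,6] − [3,6] + [3,4],
  ∂[0,2,6] = [2,6] − [0,6] + [0,2].
The 24×16 boundary matrix has rank 15 and Smith normal form diag(1,1,1,1,1,1,1,1,1,1,1,1,1,1,1).

Computing H_k = (kernel of ∂_k) / (image of ∂_{k+1}):

  H_0: rank C_0 − rank ∂_1 = 8 − 7 = 1, and the invariant factors of ∂_1 are all 1, so H_0 = Z.
  H_1: rank ker ∂_1 − rank ∂_2 = (24 − 7) − 15 = 2, and the invariant factors of ∂_2 are all 1, so H_1 = Z^2.
  H_2: rank ker ∂_2 − rank ∂_3 = (16 − 15) − 0 = 1, and there is no ∂_3, so H_2 = Z.

H_0 = Z,  H_1 = Z^2,  H_2 = Z.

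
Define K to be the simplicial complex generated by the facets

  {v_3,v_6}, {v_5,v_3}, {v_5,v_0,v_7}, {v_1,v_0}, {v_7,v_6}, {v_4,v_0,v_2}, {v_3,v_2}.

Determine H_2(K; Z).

Order the vertices as v_0 < v_1 < v_2 < v_3 < v_4 < v_5 < v_6 < v_7. Listing each simplex with vertices in this order, K has dimension 2 with simplices:

  0-simplices (8): [v_0], [v_1], [v_2], [v_3], [v_4], [v_5], [v_6], [v_7]
  1-simplices (11): [v_0,v_1], [v_0,v_2], [v_0,v_4], [v_0,v_5], [v_0,v_7], [v_2,v_3], [v_2,v_4], [v_3,v_5], [v_3,v_6], [v_5,v_7], [v_6,v_7]
  2-simplices (2): [v_0,v_2,v_4], [v_0,v_5,v_7]

so the chain groups are C_0 ≅ Z^8, C_1 ≅ Z^11, C_2 ≅ Z^2.

The boundary map ∂_1: C_1 → C_0 maps an edge to its endpoints' difference, ∂[p,q] = q − p. For instance
  ∂[v_0,v_2] = [v_2] − [v_0].
As a 8×11 matrix over Z this has rank 7, with invariant factors (1,1,1,1,1,1,1).

∂_2: C_2 → C_1 maps a triangle to the signed sum of its edges. For instance
  ∂[v_0,v_5,v_7] = [v_5,v_7] − [v_0,v_7] + [v_0,v_5],
  ∂[v_0,v_2,v_4] = [v_2,v_4] − [v_0,v_4] + [v_0,v_2].
As a 11×2 matrix over Z this has rank 2, with invariant factors (1,1).

Computing H_k = (kernel of ∂_k) / (image of ∂_{k+1}):

  H_2: rank ker ∂_2 − rank ∂_3 = (2 − 2) − 0 = 0, and there is no ∂_3, so H_2 = 0.

H_2 ≅ 0.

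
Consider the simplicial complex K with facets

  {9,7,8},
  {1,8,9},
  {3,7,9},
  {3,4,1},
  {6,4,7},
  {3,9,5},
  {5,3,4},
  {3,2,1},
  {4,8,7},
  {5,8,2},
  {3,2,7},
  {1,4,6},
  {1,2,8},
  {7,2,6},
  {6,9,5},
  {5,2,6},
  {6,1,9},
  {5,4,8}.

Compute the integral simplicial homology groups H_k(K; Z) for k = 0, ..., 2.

Fix the vertex order 1 < 2 < 3 < 4 < 5 < 6 < 7 < 8 < 9 and write every simplex with vertices in increasing order. Then dim K = 2 and the simplices of K are:

  0-simplices (9): [1], [2], [3], [4], [5], [6], [7], [8], [9]
  1-simplices (27): (27 of them)
  2-simplices (18): [1,2,3], [1,2,8], [1,3,4], [1,4,6], [1,6,9], [1,8,9], [2,3,7], [2,5,6], [2,5,8], [2,6,7], [3,4,5], [3,5,9], [3,7,9], [4,5,8], [4,6,7], [4,7,8], [5,6,9], [7,8,9]

giving chain groups C_0 ≅ Z^9, C_1 ≅ Z^27, C_2 ≅ Z^18.

The boundary map ∂_1: C_1 → C_0 maps an edge to its endpoints' difference, ∂[p,q] = q − p.
The resulting 9×27 matrix has rank 8, and its Smith normal form has invariant factors (1,1,1,1,1,1,1,1).

The boundary map ∂_2: C_2 → C_1 acts by ∂[p,q,r] = [q,r] − [p,r] + [p,q]. For instance
  ∂[4,5,8] = [5,8] − [4,8] + [4,5],
  ∂[2,3,7] = [3,7] − [2,7] + [2,3].
The resulting 27×18 matrix has rank 17, and its Smith normal form has invariant factors (1,1,1,1,1,1,1,1,1,1,1,1,1,1,1,1,1).

Reading off H_k = ker ∂_k / im ∂_{k+1}:

  H_0: rank C_0 − rank ∂_1 = 9 − 8 = 1, and the invariant factors of ∂_1 are all 1, so H_0 = Z.
  H_1: rank ker ∂_1 − rank ∂_2 = (27 − 8) − 17 = 2, and the invariant factors of ∂_2 are all 1, so H_1 = Z^2.
  H_2: rank ker ∂_2 − rank ∂_3 = (18 − 17) − 0 = 1, and there is no ∂_3, so H_2 = Z.

As a check, the Euler characteristic is 9 − 27 + 18 = 0, which agrees with 1 − 2 + 1 = 0.

H_0 = Z,  H_1 = Z^2,  H_2 = Z.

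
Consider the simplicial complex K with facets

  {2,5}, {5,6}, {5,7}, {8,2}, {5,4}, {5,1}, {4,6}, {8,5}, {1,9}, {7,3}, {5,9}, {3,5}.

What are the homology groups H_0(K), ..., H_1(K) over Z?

H_0 = Z,  H_1 = Z^4.

Order the vertices as 1 < 2 < 3 < 4 < 5 < 6 < 7 < 8 < 9. Listing each simplex with vertices in this order, K has dimension 1 with simplices:

  0-simplices (9): [1], [2], [3], [4], [5], [6], [7], [8], [9]
  1-simplices (12): [1,5], [1,9], [2,5], [2,8], [3,5], [3,7], [4,5], [4,6], [5,6], [5,7], [5,8], [5,9]

giving chain groups C_0 ≅ Z^9, C_1 ≅ Z^12.

The boundary map ∂_1: C_1 → C_0 is given by ∂[p,q] = [q] − [p].
The 9×12 boundary matrix has rank 8 and Smith normal form diag(1,1,1,1,1,1,1,1).

Now H_k = ker ∂_k / im ∂_{k+1}, so:

  H_0: rank C_0 − rank ∂_1 = 9 − 8 = 1, and the invariant factors of ∂_1 are all 1, so H_0 ≅ Z.
  H_1: rank ker ∂_1 − rank ∂_2 = (12 − 8) − 0 = 4, and there is no ∂_2, so H_1 ≅ Z^4.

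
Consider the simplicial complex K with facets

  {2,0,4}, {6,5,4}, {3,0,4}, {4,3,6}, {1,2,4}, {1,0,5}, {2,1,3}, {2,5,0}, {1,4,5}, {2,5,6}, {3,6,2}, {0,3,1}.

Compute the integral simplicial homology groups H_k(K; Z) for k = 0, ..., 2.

K has 7 vertices, 18 edges, 12 triangles.
rank ∂_0 = 0, rank ∂_1 = 6 ⇒ b_0 = 7 − 0 − 6 = 1; all invariant factors of ∂_1 are 1 so no torsion. So H_0 = Z.
rank ∂_1 = 6, rank ∂_2 = 12 ⇒ b_1 = 18 − 6 − 12 = 0; ∂_2 has invariant factor(s) [2] giving torsion. So H_1 = Z/2.
rank ∂_2 = 12, rank ∂_3 = 0 ⇒ b_2 = 12 − 12 − 0 = 0. So H_2 = 0.

H_0 ≅ Z,  H_1 ≅ Z/2,  H_2 = 0.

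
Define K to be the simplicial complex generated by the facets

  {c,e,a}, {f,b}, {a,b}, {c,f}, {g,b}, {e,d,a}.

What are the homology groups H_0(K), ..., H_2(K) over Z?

We work with the vertex ordering a < b < c < d < e < f < g. The simplices of K, each written with vertices in increasing order, are:

  0-simplices (7): a, b, c, d, e, f, g
  1-simplices (9): ab, ac, ad, ae, bf, bg, ce, cf, de
  2-simplices (2): ace, ade

giving chain groups C_0 ≅ Z^7, C_1 ≅ Z^9, C_2 ≅ Z^2.

The boundary map ∂_1: C_1 → C_0 sends each edge [p,q] (with p < q) to q − p. For instance
  ∂ad = d − a.
The 7×9 boundary matrix has rank 6 and Smith normal form diag(1,1,1,1,1,1).

∂_2: C_2 → C_1 maps a triangle to the signed sum of its edges. For instance
  ∂ade = de − ae + ad,
  ∂ace = ce − ae + ac.
The resulting 9×2 matrix has rank 2, and its Smith normal form has invariant factors (1,1).

Computing H_k = (kernel of ∂_k) / (image of ∂_{k+1}):

  H_0: rank C_0 − rank ∂_1 = 7 − 6 = 1, and the invariant factors of ∂_1 are all 1, so H_0 ≅ Z.
  H_1: rank ker ∂_1 − rank ∂_2 = (9 − 6) − 2 = 1, and the invariant factors of ∂_2 are all 1, so H_1 ≅ Z.
  H_2: rank ker ∂_2 − rank ∂_3 = (2 − 2) − 0 = 0, and there is no ∂_3, so H_2 ≅ 0.

H_0 ≅ Z,  H_1 ≅ Z,  H_2 = 0.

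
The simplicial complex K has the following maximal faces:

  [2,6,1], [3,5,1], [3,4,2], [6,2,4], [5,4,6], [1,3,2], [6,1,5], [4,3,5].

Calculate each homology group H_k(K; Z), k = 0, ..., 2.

H_0 = Z,  H_1 = 0,  H_2 = Z.

Take the total order 1 < 2 < 3 < 4 < 5 < 6 on the vertex set. Then K (dimension 2) consists of the simplices:

  0-simplices (6): [1], [2], [3], [4], [5], [6]
  1-simplices (12): [1,2], [1,3], [1,5], [1,6], [2,3], [2,4], [2,6], [3,4], [3,5], [4,5], [4,6], [5,6]
  2-simplices (8): [1,2,3], [1,2,6], [1,3,5], [1,5,6], [2,3,4], [2,4,6], [3,4,5], [4,5,6]

so the chain groups are C_0 ≅ Z^6, C_1 ≅ Z^12, C_2 ≅ Z^8.

The boundary map ∂_1: C_1 → C_0 maps an edge to its endpoints' difference, ∂[p,q] = q − p. For instance
  ∂[5,6] = [6] − [5].
The resulting 6×12 matrix has rank 5, and its Smith normal form has invariant factors (1,1,1,1,1).

The boundary map ∂_2: C_2 → C_1 sends each 2-simplex [p,q,r] to [q,r] − [p,r] + [p,q]. For instance
  ∂[1,3,5] = [3,5] − [1,5] + [1,3],
  ∂[3,4,5] = [4,5] − [3,5] + [3,4].
The 12×8 boundary matrix has rank 7 and Smith normal form diag(1,1,1,1,1,1,1).

From H_k ≅ ker(∂_k) / im(∂_{k+1}) we obtain:

  H_0: rank C_0 − rank ∂_1 = 6 − 5 = 1, and the invariant factors of ∂_1 are all 1, so H_0 ≅ Z.
  H_1: rank ker ∂_1 − rank ∂_2 = (12 − 5) − 7 = 0, and the invariant factors of ∂_2 are all 1, so H_1 ≅ 0.
  H_2: rank ker ∂_2 − rank ∂_3 = (8 − 7) − 0 = 1, and there is no ∂_3, so H_2 ≅ Z.

As a check, the Euler characteristic is 6 − 12 + 8 = 2, which agrees with 1 − 0 + 1 = 2.
(K is a triangulation of the 2-sphere S^2.)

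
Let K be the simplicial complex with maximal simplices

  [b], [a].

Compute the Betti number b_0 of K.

b_0 = 2.

We work with the vertex ordering a < b. The simplices of K, each written with vertices in increasing order, are:

  0-simplices (2): a, b

so the chain groups are C_0 ≅ Z^2.

Now H_k = ker ∂_k / im ∂_{k+1}, so:

  H_0: rank C_0 − rank ∂_1 = 2 − 0 = 2, and there is no ∂_1, so H_0 ≅ Z^2.

Hence the Betti numbers are b_0 = 2.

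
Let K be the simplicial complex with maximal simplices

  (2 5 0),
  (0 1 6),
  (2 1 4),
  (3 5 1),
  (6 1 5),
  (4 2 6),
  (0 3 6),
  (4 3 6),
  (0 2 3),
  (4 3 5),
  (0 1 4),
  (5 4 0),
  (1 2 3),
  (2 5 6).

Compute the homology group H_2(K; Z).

Take the total order 0 < 1 < 2 < 3 < 4 < 5 < 6 on the vertex set. Then K (dimension 2) consists of the simplices:

  0-simplices (7): [0], [1], [2], [3], [4], [5], [6]
  1-simplices (21): [0,1], [0,2], [0,3], [0,4], [0,5], [0,6], [1,2], [1,3], [1,4], [1,5], [1,6], [2,3], [2,4], [2,5], [2,6], [3,4], [3,5], [3,6], [4,5], [4,6], [5,6]
  2-simplices (14): [0,1,4], [0,1,6], [0,2,3], [0,2,5], [0,3,6], [0,4,5], [1,2,3], [1,2,4], [1,3,5], [1,5,6], [2,4,6], [2,5,6], [3,4,5], [3,4,6]

Hence C_0 ≅ Z^7, C_1 ≅ Z^21, C_2 ≅ Z^14.

Boundary ∂_1: C_1 → C_0 sends each edge [p,q] (with p < q) to q − p. For instance
  ∂[1,6] = [6] − [1].
This gives a 7×21 integer matrix of rank 6; reducing to Smith normal form yields diagonal entries (1,1,1,1,1,1).

The boundary map ∂_2: C_2 → C_1 maps a triangle to the signed sum of its edges. For instance
  ∂[0,3,6] = [3,6] − [0,6] + [0,3],
  ∂[1,2,3] = [2,3] − [1,3] + [1,2].
As a 21×14 matrix over Z this has rank 13, with invariant factors (1,1,1,1,1,1,1,1,1,1,1,1,1).

Now H_k = ker ∂_k / im ∂_{k+1}, so:

  H_2: rank ker ∂_2 − rank ∂_3 = (14 − 13) − 0 = 1, and there is no ∂_3, so H_2 ≅ Z.

H_2 ≅ Z.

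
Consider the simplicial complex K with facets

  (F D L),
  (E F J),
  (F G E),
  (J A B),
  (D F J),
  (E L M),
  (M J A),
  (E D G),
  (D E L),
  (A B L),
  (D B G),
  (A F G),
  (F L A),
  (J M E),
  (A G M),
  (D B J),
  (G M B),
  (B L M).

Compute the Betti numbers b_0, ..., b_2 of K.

Take the total order A < B < D < E < F < G < J < L < M on the vertex set. Then K (dimension 2) consists of the simplices:

  0-simplices (9): A, B, D, E, F, G, J, L, M
  1-simplices (27): AB, AF, AG, AJ, AL, AM, BD, BG, BJ, BL, BM, DE, DF, DG, DJ, DL, EF, EG, EJ, EL, EM, FG, FJ, FL, GM, JM, LM
  2-simplices (18): ABJ, ABL, AFG, AFL, AGM, AJM, BDG, BDJ, BGM, BLM, DEG, DEL, DFJ, DFL, EFG, EFJ, EJM, ELM

giving chain groups C_0 ≅ Z^9, C_1 ≅ Z^27, C_2 ≅ Z^18.

The boundary map ∂_1: C_1 → C_0 maps an edge to its endpoints' difference, ∂[p,q] = q − p.
The resulting 9×27 matrix has rank 8, and its Smith normal form has invariant factors (1,1,1,1,1,1,1,1).

Boundary ∂_2: C_2 → C_1 acts by ∂[p,q,r] = [q,r] − [p,r] + [p,q]. For instance
  ∂BDG = DG − BG + BD,
  ∂ABL = BL − AL + AB.
The 27×18 boundary matrix has rank 18 and Smith normal form diag(1,1,1,1,1,1,1,1,1,1,1,1,1,1,1,1,1,2).

Computing H_k = (kernel of ∂_k) / (image of ∂_{k+1}):

  H_0: rank C_0 − rank ∂_1 = 9 − 8 = 1, and the invariant factors of ∂_1 are all 1, so H_0 ≅ Z.
  H_1: rank ker ∂_1 − rank ∂_2 = (27 − 8) − 18 = 1, and ∂_2 has invariant factor 2 > 1, so H_1 ≅ Z ⊕ Z_2.
  H_2: rank ker ∂_2 − rank ∂_3 = (18 − 18) − 0 = 0, and there is no ∂_3, so H_2 ≅ 0.

As a check, the Euler characteristic is 9 − 27 + 18 = 0, which agrees with 1 − 1 + 0 = 0.

Hence the Betti numbers are b_0 = 1, b_1 = 1, b_2 = 0.

b_0 = 1, b_1 = 1, b_2 = 0.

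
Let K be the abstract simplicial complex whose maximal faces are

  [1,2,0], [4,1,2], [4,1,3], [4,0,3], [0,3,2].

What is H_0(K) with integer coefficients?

H_0 = Z.

Order the vertices as 0 < 1 < 2 < 3 < 4. Listing each simplex with vertices in this order, K has dimension 2 with simplices:

  0-simplices (5): [0], [1], [2], [3], [4]
  1-simplices (10): [0,1], [0,2], [0,3], [0,4], [1,2], [1,3], [1,4], [2,3], [2,4], [3,4]
  2-simplices (5): [0,1,2], [0,2,3], [0,3,4], [1,2,4], [1,3,4]

so the chain groups are C_0 ≅ Z^5, C_1 ≅ Z^10, C_2 ≅ Z^5.

The boundary map ∂_1: C_1 → C_0 is given by ∂[p,q] = [q] − [p]. For instance
  ∂[0,3] = [3] − [0].
The resulting 5×10 matrix has rank 4, and its Smith normal form has invariant factors (1,1,1,1).

The boundary map ∂_2: C_2 → C_1 acts by ∂[p,q,r] = [q,r] − [p,r] + [p,q]. For instance
  ∂[0,1,2] = [1,2] − [0,2] + [0,1],
  ∂[1,3,4] = [3,4] − [1,4] + [1,3].
The 10×5 boundary matrix has rank 5 and Smith normal form diag(1,1,1,1,1).

Now H_k = ker ∂_k / im ∂_{k+1}, so:

  H_0: rank C_0 − rank ∂_1 = 5 − 4 = 1, and the invariant factors of ∂_1 are all 1, so H_0 ≅ Z.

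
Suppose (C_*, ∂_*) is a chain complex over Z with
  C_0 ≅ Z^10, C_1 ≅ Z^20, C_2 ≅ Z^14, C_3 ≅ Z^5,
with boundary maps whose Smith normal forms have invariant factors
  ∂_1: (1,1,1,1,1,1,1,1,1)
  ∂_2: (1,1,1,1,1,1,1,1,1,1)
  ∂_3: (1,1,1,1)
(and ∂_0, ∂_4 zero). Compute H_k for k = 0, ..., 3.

H_0 = Z,  H_1 = Z,  H_2 = 0,  H_3 = Z.

H_0: b_0 = 10 − 0 − 9 = 1; torsion from ∂_1 factors > 1: none. So H_0 = Z.
H_1: b_1 = 20 − 9 − 10 = 1; torsion from ∂_2 factors > 1: none. So H_1 = Z.
H_2: b_2 = 14 − 10 − 4 = 0; torsion from ∂_3 factors > 1: none. So H_2 = 0.
H_3: b_3 = 5 − 4 − 0 = 1; torsion from ∂_4 factors > 1: none. So H_3 = Z.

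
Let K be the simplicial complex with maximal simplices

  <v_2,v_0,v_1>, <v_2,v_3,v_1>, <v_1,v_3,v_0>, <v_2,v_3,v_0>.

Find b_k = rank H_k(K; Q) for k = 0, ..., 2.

b_0 = 1, b_1 = 0, b_2 = 1.

Fix the vertex order v_0 < v_1 < v_2 < v_3 and write every simplex with vertices in increasing order. Then dim K = 2 and the simplices of K are:

  0-simplices (4): [v_0], [v_1], [v_2], [v_3]
  1-simplices (6): [v_0,v_1], [v_0,v_2], [v_0,v_3], [v_1,v_2], [v_1,v_3], [v_2,v_3]
  2-simplices (4): [v_0,v_1,v_2], [v_0,v_1,v_3], [v_0,v_2,v_3], [v_1,v_2,v_3]

so the chain groups are C_0 ≅ Z^4, C_1 ≅ Z^6, C_2 ≅ Z^4.

The boundary map ∂_1: C_1 → C_0 is given by ∂[p,q] = [q] − [p]. For instance
  ∂[v_1,v_2] = [v_2] − [v_1].
The resulting 4×6 matrix has rank 3, and its Smith normal form has invariant factors (1,1,1).

∂_2: C_2 → C_1 sends each 2-simplex [p,q,r] to [q,r] − [p,r] + [p,q]. For instance
  ∂[v_0,v_1,v_2] = [v_1,v_2] − [v_0,v_2] + [v_0,v_1],
  ∂[v_0,v_1,v_3] = [v_1,v_3] − [v_0,v_3] + [v_0,v_1].
This gives a 6×4 integer matrix of rank 3; reducing to Smith normal form yields diagonal entries (1,1,1).

Now H_k = ker ∂_k / im ∂_{k+1}, so:

  H_0: rank C_0 − rank ∂_1 = 4 − 3 = 1, and the invariant factors of ∂_1 are all 1, so H_0 = Z.
  H_1: rank ker ∂_1 − rank ∂_2 = (6 − 3) − 3 = 0, and the invariant factors of ∂_2 are all 1, so H_1 = 0.
  H_2: rank ker ∂_2 − rank ∂_3 = (4 − 3) − 0 = 1, and there is no ∂_3, so H_2 = Z.

Hence the Betti numbers are b_0 = 1, b_1 = 0, b_2 = 1.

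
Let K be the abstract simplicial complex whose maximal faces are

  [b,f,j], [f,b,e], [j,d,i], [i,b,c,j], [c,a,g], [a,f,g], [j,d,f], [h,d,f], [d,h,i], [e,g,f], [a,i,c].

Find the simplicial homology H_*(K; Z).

Take the total order a < b < c < d < e < f < g < h < i < j on the vertex set. Then K (dimension 3) consists of the simplices:

  0-simplices (10): a, b, c, d, e, f, g, h, i, j
  1-simplices (23): ac, af, ag, ai, bc, be, bf, bi, bj, cg, ci, cj, df, dh, di, dj, ef, eg, fg, fh, fj, hi, ij
  2-simplices (14): acg, aci, afg, bci, bcj, bef, bfj, bij, cij, dfh, dfj, dhi, dij, efg
  3-simplices (1): bcij

giving chain groups C_0 ≅ Z^10, C_1 ≅ Z^23, C_2 ≅ Z^14, C_3 ≅ Z^1.

The boundary map ∂_1: C_1 → C_0 sends each edge [p,q] (with p < q) to q − p. For instance
  ∂eg = g − e.
The 10×23 boundary matrix has rank 9 and Smith normal form diag(1,1,1,1,1,1,1,1,1).

The boundary map ∂_2: C_2 → C_1 sends each 2-simplex [p,q,r] to [q,r] − [p,r] + [p,q]. For instance
  ∂dhi = hi − di + dh,
  ∂dij = ij − dj + di.
The resulting 23×14 matrix has rank 13, and its Smith normal form has invariant factors (1,1,1,1,1,1,1,1,1,1,1,1,1).

Boundary ∂_3: C_3 → C_2 sends each 3-simplex σ to the alternating sum Σ_i (−1)^i (σ with its i-th vertex removed). For instance
  ∂bcij = cij − bij + bcj − bci.
The 14×1 boundary matrix has rank 1 and Smith normal form diag(1).

Now H_k = ker ∂_k / im ∂_{k+1}, so:

  H_0: rank C_0 − rank ∂_1 = 10 − 9 = 1, and the invariant factors of ∂_1 are all 1, so H_0 = Z.
  H_1: rank ker ∂_1 − rank ∂_2 = (23 − 9) − 13 = 1, and the invariant factors of ∂_2 are all 1, so H_1 = Z.
  H_2: rank ker ∂_2 − rank ∂_3 = (14 − 13) − 1 = 0, and the invariant factors of ∂_3 are all 1, so H_2 = 0.
  H_3: rank ker ∂_3 − rank ∂_4 = (1 − 1) − 0 = 0, and there is no ∂_4, so H_3 = 0.

H_0 ≅ Z,  H_1 ≅ Z,  H_2 = 0,  H_3 = 0.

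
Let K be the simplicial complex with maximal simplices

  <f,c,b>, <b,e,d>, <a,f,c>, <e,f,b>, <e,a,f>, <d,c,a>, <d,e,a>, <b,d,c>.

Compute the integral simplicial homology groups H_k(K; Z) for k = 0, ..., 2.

Order the vertices as a < b < c < d < e < f. Listing each simplex with vertices in this order, K has dimension 2 with simplices:

  0-simplices (6): a, b, c, d, e, f
  1-simplices (12): ac, ad, ae, af, bc, bd, be, bf, cd, cf, de, ef
  2-simplices (8): acd, acf, ade, aef, bcd, bcf, bde, bef

Hence C_0 ≅ Z^6, C_1 ≅ Z^12, C_2 ≅ Z^8.

The boundary map ∂_1: C_1 → C_0 is given by ∂[p,q] = [q] − [p]. For instance
  ∂cf = f − c.
As a 6×12 matrix over Z this has rank 5, with invariant factors (1,1,1,1,1).

The boundary map ∂_2: C_2 → C_1 sends each 2-simplex [p,q,r] to [q,r] − [p,r] + [p,q]. For instance
  ∂bcf = cf − bf + bc,
  ∂bef = ef − bf + be.
The 12×8 boundary matrix has rank 7 and Smith normal form diag(1,1,1,1,1,1,1).

Now H_k = ker ∂_k / im ∂_{k+1}, so:

  H_0: rank C_0 − rank ∂_1 = 6 − 5 = 1, and the invariant factors of ∂_1 are all 1, so H_0 = Z.
  H_1: rank ker ∂_1 − rank ∂_2 = (12 − 5) − 7 = 0, and the invariant factors of ∂_2 are all 1, so H_1 = 0.
  H_2: rank ker ∂_2 − rank ∂_3 = (8 − 7) − 0 = 1, and there is no ∂_3, so H_2 = Z.

As a check, the Euler characteristic is 6 − 12 + 8 = 2, which agrees with 1 − 0 + 1 = 2.

H_0 ≅ Z,  H_1 = 0,  H_2 ≅ Z.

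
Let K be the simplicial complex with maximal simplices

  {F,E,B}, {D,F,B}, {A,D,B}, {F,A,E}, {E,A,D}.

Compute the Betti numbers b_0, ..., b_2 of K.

b_0 = 1, b_1 = 1, b_2 = 0.

Fix the vertex order A < B < D < E < F and write every simplex with vertices in increasing order. Then dim K = 2 and the simplices of K are:

  0-simplices (5): A, B, D, E, F
  1-simplices (10): AB, AD, AE, AF, BD, BE, BF, DE, DF, EF
  2-simplices (5): ABD, ADE, AEF, BDF, BEF

giving chain groups C_0 ≅ Z^5, C_1 ≅ Z^10, C_2 ≅ Z^5.

∂_1: C_1 → C_0 sends each edge [p,q] (with p < q) to q − p.
As a 5×10 matrix over Z this has rank 4, with invariant factors (1,1,1,1).

∂_2: C_2 → C_1 maps a triangle to the signed sum of its edges. For instance
  ∂BDF = DF − BF + BD,
  ∂BEF = EF − BF + BE.
This gives a 10×5 integer matrix of rank 5; reducing to Smith normal form yields diagonal entries (1,1,1,1,1).

Now H_k = ker ∂_k / im ∂_{k+1}, so:

  H_0: rank C_0 − rank ∂_1 = 5 − 4 = 1, and the invariant factors of ∂_1 are all 1, so H_0 = Z.
  H_1: rank ker ∂_1 − rank ∂_2 = (10 − 4) − 5 = 1, and the invariant factors of ∂_2 are all 1, so H_1 = Z.
  H_2: rank ker ∂_2 − rank ∂_3 = (5 − 5) − 0 = 0, and there is no ∂_3, so H_2 = 0.

(K is a triangulation of the Möbius band.)

Hence the Betti numbers are b_0 = 1, b_1 = 1, b_2 = 0.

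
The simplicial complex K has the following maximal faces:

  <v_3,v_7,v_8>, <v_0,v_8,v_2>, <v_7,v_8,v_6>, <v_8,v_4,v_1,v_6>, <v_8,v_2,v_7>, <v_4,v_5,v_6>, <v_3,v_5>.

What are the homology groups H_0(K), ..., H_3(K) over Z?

H_0 = Z,  H_1 = Z,  H_2 = 0,  H_3 = 0.

Take the total order v_0 < v_1 < v_2 < v_3 < v_4 < v_5 < v_6 < v_7 < v_8 on the vertex set. Then K (dimension 3) consists of the simplices:

  0-simplices (9): [v_0], [v_1], [v_2], [v_3], [v_4], [v_5], [v_6], [v_7], [v_8]
  1-simplices (17): (17 of them)
  2-simplices (9): [v_0,v_2,v_8], [v_1,v_4,v_6], [v_1,v_4,v_8], [v_1,v_6,v_8], [v_2,v_7,v_8], [v_3,v_7,v_8], [v_4,v_5,v_6], [v_4,v_6,v_8], [v_6,v_7,v_8]
  3-simplices (1): [v_1,v_4,v_6,v_8]

giving chain groups C_0 ≅ Z^9, C_1 ≅ Z^17, C_2 ≅ Z^9, C_3 ≅ Z^1.

∂_1: C_1 → C_0 sends each edge [p,q] (with p < q) to q − p. For instance
  ∂[v_1,v_6] = [v_6] − [v_1].
The resulting 9×17 matrix has rank 8, and its Smith normal form has invariant factors (1,1,1,1,1,1,1,1).

The boundary map ∂_2: C_2 → C_1 sends each 2-simplex [p,q,r] to [q,r] − [p,r] + [p,q]. For instance
  ∂[v_1,v_4,v_8] = [v_4,v_8] − [v_1,v_8] + [v_1,v_4],
  ∂[v_6,v_7,v_8] = [v_7,v_8] − [v_6,v_8] + [v_6,v_7].
The resulting 17×9 matrix has rank 8, and its Smith normal form has invariant factors (1,1,1,1,1,1,1,1).

Boundary ∂_3: C_3 → C_2 sends each 3-simplex σ to the alternating sum Σ_i (−1)^i (σ with its i-th vertex removed). For instance
  ∂[v_1,v_4,v_6,v_8] = [v_4,v_6,v_8] − [v_1,v_6,v_8] + [v_1,v_4,v_8] − [v_1,v_4,v_6].
As a 9×1 matrix over Z this has rank 1, with invariant factors (1).

Computing H_k = (kernel of ∂_k) / (image of ∂_{k+1}):

  H_0: rank C_0 − rank ∂_1 = 9 − 8 = 1, and the invariant factors of ∂_1 are all 1, so H_0 ≅ Z.
  H_1: rank ker ∂_1 − rank ∂_2 = (17 − 8) − 8 = 1, and the invariant factors of ∂_2 are all 1, so H_1 ≅ Z.
  H_2: rank ker ∂_2 − rank ∂_3 = (9 − 8) − 1 = 0, and the invariant factors of ∂_3 are all 1, so H_2 ≅ 0.
  H_3: rank ker ∂_3 − rank ∂_4 = (1 − 1) − 0 = 0, and there is no ∂_4, so H_3 ≅ 0.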